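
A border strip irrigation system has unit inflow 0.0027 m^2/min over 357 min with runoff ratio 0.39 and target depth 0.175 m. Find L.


L = q*t/((1+r)*Z)
L = 0.0027*357/((1+0.39)*0.175)
L = 0.9639/0.24325

3.9626 m


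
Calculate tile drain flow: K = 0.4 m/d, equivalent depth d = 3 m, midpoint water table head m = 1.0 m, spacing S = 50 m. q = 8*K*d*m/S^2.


q = 8*K*d*m/S^2
q = 8*0.4*3*1.0/50^2
q = 9.6000 / 2500

0.0038 m/d


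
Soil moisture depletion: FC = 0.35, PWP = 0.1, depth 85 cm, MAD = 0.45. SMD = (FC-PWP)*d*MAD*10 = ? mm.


SMD = (FC - PWP) * d * MAD * 10
SMD = (0.35 - 0.1) * 85 * 0.45 * 10
SMD = 0.2500 * 85 * 0.45 * 10

95.6250 mm


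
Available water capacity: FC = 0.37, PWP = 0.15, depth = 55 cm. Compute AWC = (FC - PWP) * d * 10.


AWC = (FC - PWP) * d * 10
AWC = (0.37 - 0.15) * 55 * 10
AWC = 0.2200 * 55 * 10

121.0000 mm


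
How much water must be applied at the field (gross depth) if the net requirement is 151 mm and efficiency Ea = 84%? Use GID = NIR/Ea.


Ea = 84% = 0.84
GID = NIR / Ea = 151 / 0.84 = 179.7619 mm

179.7619 mm


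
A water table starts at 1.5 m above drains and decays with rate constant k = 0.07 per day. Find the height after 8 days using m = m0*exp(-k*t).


m = m0 * exp(-k*t)
m = 1.5 * exp(-0.07 * 8)
m = 1.5 * exp(-0.5600)

0.8568 m


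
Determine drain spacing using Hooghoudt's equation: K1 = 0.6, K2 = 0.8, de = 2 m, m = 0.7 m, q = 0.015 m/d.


S^2 = 8*K2*de*m/q + 4*K1*m^2/q
S^2 = 8*0.8*2*0.7/0.015 + 4*0.6*0.7^2/0.015
S = sqrt(675.7333)

25.9949 m


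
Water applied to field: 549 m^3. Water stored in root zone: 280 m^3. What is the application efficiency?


Ea = V_root / V_field * 100 = 280 / 549 * 100 = 51.0018%

51.0018 %


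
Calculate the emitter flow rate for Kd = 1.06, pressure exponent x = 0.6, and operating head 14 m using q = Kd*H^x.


q = Kd * H^x = 1.06 * 14^0.6 = 1.06 * 4.871658

5.1640 L/h


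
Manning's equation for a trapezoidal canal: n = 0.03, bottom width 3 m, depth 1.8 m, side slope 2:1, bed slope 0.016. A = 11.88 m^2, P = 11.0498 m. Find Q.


R = A/P = 11.88/11.0498 = 1.075133
Q = (1/0.03) * 11.88 * 1.075133^(2/3) * 0.016^0.5

52.5690 m^3/s


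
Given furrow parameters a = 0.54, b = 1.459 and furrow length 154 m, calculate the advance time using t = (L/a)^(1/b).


t = (L/a)^(1/b)
t = (154/0.54)^(1/1.459)
t = 285.185185^(1/1.459)

48.1666 min


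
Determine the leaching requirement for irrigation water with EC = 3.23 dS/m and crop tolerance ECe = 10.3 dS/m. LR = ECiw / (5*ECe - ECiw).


LR = ECiw / (5*ECe - ECiw)
LR = 3.23 / (5*10.3 - 3.23)
LR = 3.23 / 48.2700

0.0669


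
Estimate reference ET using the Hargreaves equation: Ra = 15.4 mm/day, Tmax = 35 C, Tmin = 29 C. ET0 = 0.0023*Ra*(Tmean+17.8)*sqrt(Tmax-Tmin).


Tmean = (Tmax + Tmin)/2 = (35 + 29)/2 = 32.0
ET0 = 0.0023 * 15.4 * (32.0 + 17.8) * sqrt(35 - 29)
ET0 = 0.0023 * 15.4 * 49.8 * 2.449490

4.3207 mm/day


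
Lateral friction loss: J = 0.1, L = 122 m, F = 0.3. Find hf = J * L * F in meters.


hf = J * L * F = 0.1 * 122 * 0.3 = 3.6600 m

3.6600 m


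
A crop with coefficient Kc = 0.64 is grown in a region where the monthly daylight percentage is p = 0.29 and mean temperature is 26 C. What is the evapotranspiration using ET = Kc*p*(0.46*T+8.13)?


ET = Kc * p * (0.46*T + 8.13)
ET = 0.64 * 0.29 * (0.46*26 + 8.13)
ET = 0.64 * 0.29 * 20.0900

3.7287 mm/day


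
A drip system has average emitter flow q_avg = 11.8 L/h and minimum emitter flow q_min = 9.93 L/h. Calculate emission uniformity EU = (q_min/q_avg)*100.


EU = (q_min/q_avg)*100 = (9.93/11.8)*100 = 84.1525%

84.1525 %


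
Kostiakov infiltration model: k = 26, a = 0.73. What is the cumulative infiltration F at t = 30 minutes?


F = k * t^a = 26 * 30^0.73
F = 26 * 11.975634

311.3665 mm


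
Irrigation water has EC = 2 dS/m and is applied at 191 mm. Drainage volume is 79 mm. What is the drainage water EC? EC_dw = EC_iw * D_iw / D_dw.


EC_dw = EC_iw * D_iw / D_dw
EC_dw = 2 * 191 / 79
EC_dw = 382 / 79

4.8354 dS/m


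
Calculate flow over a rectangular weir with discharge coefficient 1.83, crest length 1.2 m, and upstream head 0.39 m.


Q = C * L * H^(3/2) = 1.83 * 1.2 * 0.39^1.5 = 1.83 * 1.2 * 0.243555

0.5348 m^3/s


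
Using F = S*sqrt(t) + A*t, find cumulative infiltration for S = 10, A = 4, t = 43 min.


F = S*sqrt(t) + A*t
F = 10*sqrt(43) + 4*43
F = 10*6.557439 + 172

237.5744 mm


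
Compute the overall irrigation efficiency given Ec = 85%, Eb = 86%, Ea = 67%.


Ec = 0.85, Eb = 0.86, Ea = 0.67
E = 0.85 * 0.86 * 0.67 * 100 = 48.9770%

48.9770 %


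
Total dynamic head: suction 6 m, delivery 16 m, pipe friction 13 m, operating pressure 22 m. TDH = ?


TDH = Hs + Hd + hf + Hp = 6 + 16 + 13 + 22 = 57

57 m


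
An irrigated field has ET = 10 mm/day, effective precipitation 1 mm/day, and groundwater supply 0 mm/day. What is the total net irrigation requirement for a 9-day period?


Daily deficit = ET - Pe - GW = 10 - 1 - 0 = 9 mm/day
NIR = 9 * 9 = 81 mm

81.0000 mm


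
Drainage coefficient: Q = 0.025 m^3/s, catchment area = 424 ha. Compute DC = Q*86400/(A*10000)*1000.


DC = Q * 86400 / (A * 10000) * 1000
DC = 0.025 * 86400 / (424 * 10000) * 1000
DC = 2160000.0000 / 4240000

0.5094 mm/day


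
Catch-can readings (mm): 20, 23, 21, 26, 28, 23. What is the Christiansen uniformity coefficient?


mean = 23.500000 mm
MAD = 2.333333 mm
CU = (1 - 2.333333/23.500000)*100

90.0709 %


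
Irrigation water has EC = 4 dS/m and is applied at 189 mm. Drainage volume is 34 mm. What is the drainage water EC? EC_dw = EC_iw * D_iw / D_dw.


EC_dw = EC_iw * D_iw / D_dw
EC_dw = 4 * 189 / 34
EC_dw = 756 / 34

22.2353 dS/m


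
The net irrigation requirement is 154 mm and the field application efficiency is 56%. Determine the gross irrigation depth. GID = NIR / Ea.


Ea = 56% = 0.56
GID = NIR / Ea = 154 / 0.56 = 275.0000 mm

275.0000 mm


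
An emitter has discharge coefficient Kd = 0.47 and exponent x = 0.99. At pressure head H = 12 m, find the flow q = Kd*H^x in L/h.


q = Kd * H^x = 0.47 * 12^0.99 = 0.47 * 11.705486

5.5016 L/h


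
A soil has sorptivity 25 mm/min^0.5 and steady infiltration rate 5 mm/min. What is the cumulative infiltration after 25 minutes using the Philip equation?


F = S*sqrt(t) + A*t
F = 25*sqrt(25) + 5*25
F = 25*5.000000 + 125

250.0000 mm


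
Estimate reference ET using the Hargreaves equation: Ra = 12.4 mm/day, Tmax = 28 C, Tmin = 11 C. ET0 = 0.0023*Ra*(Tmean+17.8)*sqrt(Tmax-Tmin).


Tmean = (Tmax + Tmin)/2 = (28 + 11)/2 = 19.5
ET0 = 0.0023 * 12.4 * (19.5 + 17.8) * sqrt(28 - 11)
ET0 = 0.0023 * 12.4 * 37.3 * 4.123106

4.3861 mm/day


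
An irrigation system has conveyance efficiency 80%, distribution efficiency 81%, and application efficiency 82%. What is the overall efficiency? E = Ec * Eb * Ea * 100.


Ec = 0.8, Eb = 0.81, Ea = 0.82
E = 0.8 * 0.81 * 0.82 * 100 = 53.1360%

53.1360 %


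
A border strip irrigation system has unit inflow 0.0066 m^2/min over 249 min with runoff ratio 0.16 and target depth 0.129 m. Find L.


L = q*t/((1+r)*Z)
L = 0.0066*249/((1+0.16)*0.129)
L = 1.6434/0.14964

10.9824 m


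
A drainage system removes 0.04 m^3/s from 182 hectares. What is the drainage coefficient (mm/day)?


DC = Q * 86400 / (A * 10000) * 1000
DC = 0.04 * 86400 / (182 * 10000) * 1000
DC = 3456000.0000 / 1820000

1.8989 mm/day


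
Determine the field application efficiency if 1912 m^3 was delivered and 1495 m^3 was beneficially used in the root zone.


Ea = V_root / V_field * 100 = 1495 / 1912 * 100 = 78.1904%

78.1904 %


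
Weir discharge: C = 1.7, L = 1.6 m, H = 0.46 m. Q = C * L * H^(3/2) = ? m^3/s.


Q = C * L * H^(3/2) = 1.7 * 1.6 * 0.46^1.5 = 1.7 * 1.6 * 0.311987

0.8486 m^3/s


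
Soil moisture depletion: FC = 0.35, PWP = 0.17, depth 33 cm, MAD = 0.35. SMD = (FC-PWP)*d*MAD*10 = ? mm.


SMD = (FC - PWP) * d * MAD * 10
SMD = (0.35 - 0.17) * 33 * 0.35 * 10
SMD = 0.1800 * 33 * 0.35 * 10

20.7900 mm


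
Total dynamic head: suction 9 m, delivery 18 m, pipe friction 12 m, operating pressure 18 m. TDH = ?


TDH = Hs + Hd + hf + Hp = 9 + 18 + 12 + 18 = 57

57 m


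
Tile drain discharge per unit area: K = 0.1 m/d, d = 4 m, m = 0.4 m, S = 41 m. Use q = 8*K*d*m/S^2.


q = 8*K*d*m/S^2
q = 8*0.1*4*0.4/41^2
q = 1.2800 / 1681

7.6145e-04 m/d


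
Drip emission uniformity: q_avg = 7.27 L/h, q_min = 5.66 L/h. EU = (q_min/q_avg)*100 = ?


EU = (q_min/q_avg)*100 = (5.66/7.27)*100 = 77.8542%

77.8542 %


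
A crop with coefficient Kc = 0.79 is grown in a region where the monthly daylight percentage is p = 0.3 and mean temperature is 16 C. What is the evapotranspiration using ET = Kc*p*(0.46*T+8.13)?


ET = Kc * p * (0.46*T + 8.13)
ET = 0.79 * 0.3 * (0.46*16 + 8.13)
ET = 0.79 * 0.3 * 15.4900

3.6711 mm/day


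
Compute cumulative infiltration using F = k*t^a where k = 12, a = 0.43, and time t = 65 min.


F = k * t^a = 12 * 65^0.43
F = 12 * 6.019394

72.2327 mm


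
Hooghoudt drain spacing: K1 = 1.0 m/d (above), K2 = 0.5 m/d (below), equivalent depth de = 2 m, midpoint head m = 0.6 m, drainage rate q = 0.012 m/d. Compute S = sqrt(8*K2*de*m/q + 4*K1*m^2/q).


S^2 = 8*K2*de*m/q + 4*K1*m^2/q
S^2 = 8*0.5*2*0.6/0.012 + 4*1.0*0.6^2/0.012
S = sqrt(520.0000)

22.8035 m


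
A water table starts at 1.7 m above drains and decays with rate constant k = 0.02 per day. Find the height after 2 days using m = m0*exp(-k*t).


m = m0 * exp(-k*t)
m = 1.7 * exp(-0.02 * 2)
m = 1.7 * exp(-0.0400)

1.6333 m


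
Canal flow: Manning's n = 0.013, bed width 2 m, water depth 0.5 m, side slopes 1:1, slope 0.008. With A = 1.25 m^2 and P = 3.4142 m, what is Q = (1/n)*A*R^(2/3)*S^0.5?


R = A/P = 1.25/3.4142 = 0.366118
Q = (1/0.013) * 1.25 * 0.366118^(2/3) * 0.008^0.5

4.4014 m^3/s


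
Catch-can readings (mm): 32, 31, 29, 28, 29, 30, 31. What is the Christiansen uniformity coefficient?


mean = 30.000000 mm
MAD = 1.142857 mm
CU = (1 - 1.142857/30.000000)*100

96.1905 %


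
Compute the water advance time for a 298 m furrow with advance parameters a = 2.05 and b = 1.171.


t = (L/a)^(1/b)
t = (298/2.05)^(1/1.171)
t = 145.365854^(1/1.171)

70.2555 min


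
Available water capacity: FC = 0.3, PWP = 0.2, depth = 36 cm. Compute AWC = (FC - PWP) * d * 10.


AWC = (FC - PWP) * d * 10
AWC = (0.3 - 0.2) * 36 * 10
AWC = 0.1000 * 36 * 10

36.0000 mm


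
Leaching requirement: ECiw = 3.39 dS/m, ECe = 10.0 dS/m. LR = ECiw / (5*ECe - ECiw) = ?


LR = ECiw / (5*ECe - ECiw)
LR = 3.39 / (5*10.0 - 3.39)
LR = 3.39 / 46.6100

0.0727


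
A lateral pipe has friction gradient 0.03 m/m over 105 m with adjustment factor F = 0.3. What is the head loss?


hf = J * L * F = 0.03 * 105 * 0.3 = 0.9450 m

0.9450 m


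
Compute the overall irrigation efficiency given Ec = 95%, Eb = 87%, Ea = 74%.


Ec = 0.95, Eb = 0.87, Ea = 0.74
E = 0.95 * 0.87 * 0.74 * 100 = 61.1610%

61.1610 %


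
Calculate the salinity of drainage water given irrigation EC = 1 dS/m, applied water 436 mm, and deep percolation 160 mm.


EC_dw = EC_iw * D_iw / D_dw
EC_dw = 1 * 436 / 160
EC_dw = 436 / 160

2.7250 dS/m


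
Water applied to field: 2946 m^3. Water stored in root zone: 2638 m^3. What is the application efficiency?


Ea = V_root / V_field * 100 = 2638 / 2946 * 100 = 89.5451%

89.5451 %


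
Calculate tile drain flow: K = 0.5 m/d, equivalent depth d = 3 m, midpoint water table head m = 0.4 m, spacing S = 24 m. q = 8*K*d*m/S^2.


q = 8*K*d*m/S^2
q = 8*0.5*3*0.4/24^2
q = 4.8000 / 576

0.0083 m/d


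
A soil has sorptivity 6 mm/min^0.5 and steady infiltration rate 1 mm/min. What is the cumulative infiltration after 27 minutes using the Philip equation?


F = S*sqrt(t) + A*t
F = 6*sqrt(27) + 1*27
F = 6*5.196152 + 27

58.1769 mm


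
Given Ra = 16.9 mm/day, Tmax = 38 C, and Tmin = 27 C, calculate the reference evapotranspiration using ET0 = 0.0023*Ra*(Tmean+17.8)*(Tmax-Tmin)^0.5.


Tmean = (Tmax + Tmin)/2 = (38 + 27)/2 = 32.5
ET0 = 0.0023 * 16.9 * (32.5 + 17.8) * sqrt(38 - 27)
ET0 = 0.0023 * 16.9 * 50.3 * 3.316625

6.4845 mm/day


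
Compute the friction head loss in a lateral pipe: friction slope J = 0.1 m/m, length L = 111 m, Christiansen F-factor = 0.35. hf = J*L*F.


hf = J * L * F = 0.1 * 111 * 0.35 = 3.8850 m

3.8850 m


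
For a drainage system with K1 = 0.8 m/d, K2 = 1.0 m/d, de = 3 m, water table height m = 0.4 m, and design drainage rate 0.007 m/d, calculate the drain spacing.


S^2 = 8*K2*de*m/q + 4*K1*m^2/q
S^2 = 8*1.0*3*0.4/0.007 + 4*0.8*0.4^2/0.007
S = sqrt(1444.5714)

38.0075 m


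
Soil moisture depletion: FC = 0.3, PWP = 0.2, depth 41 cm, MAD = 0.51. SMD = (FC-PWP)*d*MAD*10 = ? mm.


SMD = (FC - PWP) * d * MAD * 10
SMD = (0.3 - 0.2) * 41 * 0.51 * 10
SMD = 0.1000 * 41 * 0.51 * 10

20.9100 mm


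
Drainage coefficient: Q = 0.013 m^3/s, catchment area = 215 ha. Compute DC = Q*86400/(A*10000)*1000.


DC = Q * 86400 / (A * 10000) * 1000
DC = 0.013 * 86400 / (215 * 10000) * 1000
DC = 1123200.0000 / 2150000

0.5224 mm/day


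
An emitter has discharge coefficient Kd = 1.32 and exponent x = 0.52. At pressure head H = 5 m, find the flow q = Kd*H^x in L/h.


q = Kd * H^x = 1.32 * 5^0.52 = 1.32 * 2.309215

3.0482 L/h


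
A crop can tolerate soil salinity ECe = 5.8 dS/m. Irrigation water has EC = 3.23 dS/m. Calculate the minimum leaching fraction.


LR = ECiw / (5*ECe - ECiw)
LR = 3.23 / (5*5.8 - 3.23)
LR = 3.23 / 25.7700

0.1253


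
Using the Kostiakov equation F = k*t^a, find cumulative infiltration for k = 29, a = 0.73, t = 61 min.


F = k * t^a = 29 * 61^0.73
F = 29 * 20.104384

583.0271 mm


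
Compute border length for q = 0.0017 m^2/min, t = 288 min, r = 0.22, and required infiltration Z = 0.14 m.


L = q*t/((1+r)*Z)
L = 0.0017*288/((1+0.22)*0.14)
L = 0.4896/0.1708

2.8665 m


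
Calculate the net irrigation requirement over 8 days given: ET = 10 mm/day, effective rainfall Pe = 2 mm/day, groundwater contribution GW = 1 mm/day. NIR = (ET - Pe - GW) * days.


Daily deficit = ET - Pe - GW = 10 - 2 - 1 = 7 mm/day
NIR = 7 * 8 = 56 mm

56.0000 mm


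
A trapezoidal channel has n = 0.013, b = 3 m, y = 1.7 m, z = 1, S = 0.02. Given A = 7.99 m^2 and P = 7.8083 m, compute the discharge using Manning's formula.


R = A/P = 7.99/7.8083 = 1.023270
Q = (1/0.013) * 7.99 * 1.023270^(2/3) * 0.02^0.5

88.2630 m^3/s


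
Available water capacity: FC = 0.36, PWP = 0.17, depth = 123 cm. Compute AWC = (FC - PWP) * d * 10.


AWC = (FC - PWP) * d * 10
AWC = (0.36 - 0.17) * 123 * 10
AWC = 0.1900 * 123 * 10

233.7000 mm


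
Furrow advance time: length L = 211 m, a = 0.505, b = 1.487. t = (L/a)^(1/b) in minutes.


t = (L/a)^(1/b)
t = (211/0.505)^(1/1.487)
t = 417.821782^(1/1.487)

57.8900 min


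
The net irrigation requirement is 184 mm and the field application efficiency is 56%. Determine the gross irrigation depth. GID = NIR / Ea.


Ea = 56% = 0.56
GID = NIR / Ea = 184 / 0.56 = 328.5714 mm

328.5714 mm


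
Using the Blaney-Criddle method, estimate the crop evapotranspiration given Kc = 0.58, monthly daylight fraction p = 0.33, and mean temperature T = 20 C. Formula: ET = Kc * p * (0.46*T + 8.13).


ET = Kc * p * (0.46*T + 8.13)
ET = 0.58 * 0.33 * (0.46*20 + 8.13)
ET = 0.58 * 0.33 * 17.3300

3.3170 mm/day


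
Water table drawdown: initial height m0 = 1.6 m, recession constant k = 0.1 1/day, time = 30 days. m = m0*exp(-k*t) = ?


m = m0 * exp(-k*t)
m = 1.6 * exp(-0.1 * 30)
m = 1.6 * exp(-3.0000)

0.0797 m


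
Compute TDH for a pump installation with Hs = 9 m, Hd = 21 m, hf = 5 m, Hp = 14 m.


TDH = Hs + Hd + hf + Hp = 9 + 21 + 5 + 14 = 49

49 m


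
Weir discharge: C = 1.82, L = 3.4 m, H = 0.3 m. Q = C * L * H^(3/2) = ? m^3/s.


Q = C * L * H^(3/2) = 1.82 * 3.4 * 0.3^1.5 = 1.82 * 3.4 * 0.164317

1.0168 m^3/s


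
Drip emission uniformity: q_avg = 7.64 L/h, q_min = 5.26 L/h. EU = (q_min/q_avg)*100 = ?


EU = (q_min/q_avg)*100 = (5.26/7.64)*100 = 68.8482%

68.8482 %


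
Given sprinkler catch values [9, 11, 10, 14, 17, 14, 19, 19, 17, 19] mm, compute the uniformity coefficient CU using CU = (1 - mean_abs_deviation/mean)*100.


mean = 14.900000 mm
MAD = 3.300000 mm
CU = (1 - 3.300000/14.900000)*100

77.8523 %


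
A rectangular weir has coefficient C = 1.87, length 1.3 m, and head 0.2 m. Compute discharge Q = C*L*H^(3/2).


Q = C * L * H^(3/2) = 1.87 * 1.3 * 0.2^1.5 = 1.87 * 1.3 * 0.089443

0.2174 m^3/s


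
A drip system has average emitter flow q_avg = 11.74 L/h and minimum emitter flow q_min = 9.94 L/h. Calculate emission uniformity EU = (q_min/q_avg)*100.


EU = (q_min/q_avg)*100 = (9.94/11.74)*100 = 84.6678%

84.6678 %


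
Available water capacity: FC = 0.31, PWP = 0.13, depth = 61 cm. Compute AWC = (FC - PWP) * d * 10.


AWC = (FC - PWP) * d * 10
AWC = (0.31 - 0.13) * 61 * 10
AWC = 0.1800 * 61 * 10

109.8000 mm


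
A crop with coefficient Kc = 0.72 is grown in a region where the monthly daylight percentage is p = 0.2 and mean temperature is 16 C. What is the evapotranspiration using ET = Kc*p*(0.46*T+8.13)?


ET = Kc * p * (0.46*T + 8.13)
ET = 0.72 * 0.2 * (0.46*16 + 8.13)
ET = 0.72 * 0.2 * 15.4900

2.2306 mm/day


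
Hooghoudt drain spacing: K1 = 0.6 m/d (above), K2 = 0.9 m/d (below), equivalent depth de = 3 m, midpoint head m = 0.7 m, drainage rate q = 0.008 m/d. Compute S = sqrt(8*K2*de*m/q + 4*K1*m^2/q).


S^2 = 8*K2*de*m/q + 4*K1*m^2/q
S^2 = 8*0.9*3*0.7/0.008 + 4*0.6*0.7^2/0.008
S = sqrt(2037.0000)

45.1331 m


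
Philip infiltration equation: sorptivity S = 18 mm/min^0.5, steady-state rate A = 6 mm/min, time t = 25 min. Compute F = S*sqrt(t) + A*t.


F = S*sqrt(t) + A*t
F = 18*sqrt(25) + 6*25
F = 18*5.000000 + 150

240.0000 mm


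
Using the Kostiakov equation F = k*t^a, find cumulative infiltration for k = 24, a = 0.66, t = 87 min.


F = k * t^a = 24 * 87^0.66
F = 24 * 19.058236

457.3977 mm


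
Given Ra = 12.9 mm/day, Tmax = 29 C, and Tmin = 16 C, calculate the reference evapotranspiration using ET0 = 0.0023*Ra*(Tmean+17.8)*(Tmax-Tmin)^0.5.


Tmean = (Tmax + Tmin)/2 = (29 + 16)/2 = 22.5
ET0 = 0.0023 * 12.9 * (22.5 + 17.8) * sqrt(29 - 16)
ET0 = 0.0023 * 12.9 * 40.3 * 3.605551

4.3112 mm/day


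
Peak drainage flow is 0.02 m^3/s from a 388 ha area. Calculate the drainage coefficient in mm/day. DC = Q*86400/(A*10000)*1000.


DC = Q * 86400 / (A * 10000) * 1000
DC = 0.02 * 86400 / (388 * 10000) * 1000
DC = 1728000.0000 / 3880000

0.4454 mm/day


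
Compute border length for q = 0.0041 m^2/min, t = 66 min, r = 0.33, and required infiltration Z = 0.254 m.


L = q*t/((1+r)*Z)
L = 0.0041*66/((1+0.33)*0.254)
L = 0.2706/0.33782

0.8010 m


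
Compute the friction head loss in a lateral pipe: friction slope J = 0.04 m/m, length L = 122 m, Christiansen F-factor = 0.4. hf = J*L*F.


hf = J * L * F = 0.04 * 122 * 0.4 = 1.9520 m

1.9520 m


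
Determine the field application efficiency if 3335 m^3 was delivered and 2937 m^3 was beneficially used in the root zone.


Ea = V_root / V_field * 100 = 2937 / 3335 * 100 = 88.0660%

88.0660 %


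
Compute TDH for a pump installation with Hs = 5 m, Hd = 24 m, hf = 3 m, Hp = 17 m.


TDH = Hs + Hd + hf + Hp = 5 + 24 + 3 + 17 = 49

49 m


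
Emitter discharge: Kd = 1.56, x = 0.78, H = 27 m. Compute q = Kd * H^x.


q = Kd * H^x = 1.56 * 27^0.78 = 1.56 * 13.075664

20.3980 L/h


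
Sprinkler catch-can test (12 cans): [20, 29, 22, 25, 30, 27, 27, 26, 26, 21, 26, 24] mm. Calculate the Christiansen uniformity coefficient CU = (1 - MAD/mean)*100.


mean = 25.250000 mm
MAD = 2.375000 mm
CU = (1 - 2.375000/25.250000)*100

90.5941 %


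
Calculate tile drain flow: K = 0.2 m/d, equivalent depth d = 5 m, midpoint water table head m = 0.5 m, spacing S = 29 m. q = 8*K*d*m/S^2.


q = 8*K*d*m/S^2
q = 8*0.2*5*0.5/29^2
q = 4.0000 / 841

0.0048 m/d


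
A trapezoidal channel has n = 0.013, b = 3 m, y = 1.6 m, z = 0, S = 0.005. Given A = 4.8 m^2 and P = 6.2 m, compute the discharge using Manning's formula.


R = A/P = 4.8/6.2 = 0.774194
Q = (1/0.013) * 4.8 * 0.774194^(2/3) * 0.005^0.5

22.0132 m^3/s


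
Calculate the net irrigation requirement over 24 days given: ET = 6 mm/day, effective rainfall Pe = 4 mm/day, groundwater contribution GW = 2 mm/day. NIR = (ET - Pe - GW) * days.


Daily deficit = ET - Pe - GW = 6 - 4 - 2 = 0 mm/day
NIR = 0 * 24 = 0 mm

0 mm


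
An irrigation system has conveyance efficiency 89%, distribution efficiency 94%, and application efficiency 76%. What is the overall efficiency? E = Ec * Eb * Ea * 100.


Ec = 0.89, Eb = 0.94, Ea = 0.76
E = 0.89 * 0.94 * 0.76 * 100 = 63.5816%

63.5816 %


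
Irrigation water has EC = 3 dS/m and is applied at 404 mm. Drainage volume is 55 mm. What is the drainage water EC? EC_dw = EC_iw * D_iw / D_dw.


EC_dw = EC_iw * D_iw / D_dw
EC_dw = 3 * 404 / 55
EC_dw = 1212 / 55

22.0364 dS/m


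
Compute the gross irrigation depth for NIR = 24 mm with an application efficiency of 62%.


Ea = 62% = 0.62
GID = NIR / Ea = 24 / 0.62 = 38.7097 mm

38.7097 mm


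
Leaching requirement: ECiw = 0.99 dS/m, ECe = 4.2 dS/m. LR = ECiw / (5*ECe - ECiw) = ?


LR = ECiw / (5*ECe - ECiw)
LR = 0.99 / (5*4.2 - 0.99)
LR = 0.99 / 20.0100

0.0495


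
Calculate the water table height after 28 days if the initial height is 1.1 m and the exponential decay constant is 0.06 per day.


m = m0 * exp(-k*t)
m = 1.1 * exp(-0.06 * 28)
m = 1.1 * exp(-1.6800)

0.2050 m


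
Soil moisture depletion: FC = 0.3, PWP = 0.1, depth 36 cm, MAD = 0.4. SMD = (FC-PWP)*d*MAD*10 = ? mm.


SMD = (FC - PWP) * d * MAD * 10
SMD = (0.3 - 0.1) * 36 * 0.4 * 10
SMD = 0.2000 * 36 * 0.4 * 10

28.8000 mm


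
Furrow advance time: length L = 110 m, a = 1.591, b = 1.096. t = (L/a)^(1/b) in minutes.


t = (L/a)^(1/b)
t = (110/1.591)^(1/1.096)
t = 69.138906^(1/1.096)

47.7067 min


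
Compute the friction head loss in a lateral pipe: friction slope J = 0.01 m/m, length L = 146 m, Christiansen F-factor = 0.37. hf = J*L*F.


hf = J * L * F = 0.01 * 146 * 0.37 = 0.5402 m

0.5402 m


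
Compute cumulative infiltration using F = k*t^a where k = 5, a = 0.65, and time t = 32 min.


F = k * t^a = 5 * 32^0.65
F = 5 * 9.513657

47.5683 mm


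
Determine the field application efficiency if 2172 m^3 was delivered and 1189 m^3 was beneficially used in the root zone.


Ea = V_root / V_field * 100 = 1189 / 2172 * 100 = 54.7422%

54.7422 %


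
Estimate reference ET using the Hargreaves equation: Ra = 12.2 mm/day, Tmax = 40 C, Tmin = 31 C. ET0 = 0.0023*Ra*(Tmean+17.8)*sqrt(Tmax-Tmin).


Tmean = (Tmax + Tmin)/2 = (40 + 31)/2 = 35.5
ET0 = 0.0023 * 12.2 * (35.5 + 17.8) * sqrt(40 - 31)
ET0 = 0.0023 * 12.2 * 53.3 * 3.000000

4.4868 mm/day


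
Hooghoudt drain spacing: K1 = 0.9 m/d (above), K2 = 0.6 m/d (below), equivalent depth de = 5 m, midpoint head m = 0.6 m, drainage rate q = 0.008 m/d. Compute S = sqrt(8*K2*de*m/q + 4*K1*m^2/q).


S^2 = 8*K2*de*m/q + 4*K1*m^2/q
S^2 = 8*0.6*5*0.6/0.008 + 4*0.9*0.6^2/0.008
S = sqrt(1962.0000)

44.2945 m


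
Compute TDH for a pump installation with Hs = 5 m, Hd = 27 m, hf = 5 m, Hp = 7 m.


TDH = Hs + Hd + hf + Hp = 5 + 27 + 5 + 7 = 44

44 m


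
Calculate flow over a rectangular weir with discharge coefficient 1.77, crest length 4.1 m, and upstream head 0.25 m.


Q = C * L * H^(3/2) = 1.77 * 4.1 * 0.25^1.5 = 1.77 * 4.1 * 0.125000

0.9071 m^3/s


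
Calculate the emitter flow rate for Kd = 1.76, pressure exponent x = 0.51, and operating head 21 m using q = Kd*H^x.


q = Kd * H^x = 1.76 * 21^0.51 = 1.76 * 4.724239

8.3147 L/h


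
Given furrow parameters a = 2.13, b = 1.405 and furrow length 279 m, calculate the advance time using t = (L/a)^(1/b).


t = (L/a)^(1/b)
t = (279/2.13)^(1/1.405)
t = 130.985915^(1/1.405)

32.1308 min


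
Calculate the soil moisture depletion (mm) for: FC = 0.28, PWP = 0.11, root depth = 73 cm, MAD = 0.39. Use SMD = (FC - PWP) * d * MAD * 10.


SMD = (FC - PWP) * d * MAD * 10
SMD = (0.28 - 0.11) * 73 * 0.39 * 10
SMD = 0.1700 * 73 * 0.39 * 10

48.3990 mm


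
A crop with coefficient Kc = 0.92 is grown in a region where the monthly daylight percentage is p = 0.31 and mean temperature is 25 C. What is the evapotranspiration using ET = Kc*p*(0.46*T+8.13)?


ET = Kc * p * (0.46*T + 8.13)
ET = 0.92 * 0.31 * (0.46*25 + 8.13)
ET = 0.92 * 0.31 * 19.6300

5.5985 mm/day


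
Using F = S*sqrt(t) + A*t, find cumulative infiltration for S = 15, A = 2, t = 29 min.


F = S*sqrt(t) + A*t
F = 15*sqrt(29) + 2*29
F = 15*5.385165 + 58

138.7775 mm


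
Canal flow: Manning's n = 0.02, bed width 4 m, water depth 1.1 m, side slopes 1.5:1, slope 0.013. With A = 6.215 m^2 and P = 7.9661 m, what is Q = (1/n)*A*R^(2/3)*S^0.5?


R = A/P = 6.215/7.9661 = 0.780181
Q = (1/0.02) * 6.215 * 0.780181^(2/3) * 0.013^0.5

30.0271 m^3/s


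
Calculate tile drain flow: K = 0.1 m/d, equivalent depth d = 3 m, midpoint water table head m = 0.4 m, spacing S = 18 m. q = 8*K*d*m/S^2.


q = 8*K*d*m/S^2
q = 8*0.1*3*0.4/18^2
q = 0.9600 / 324

0.0030 m/d


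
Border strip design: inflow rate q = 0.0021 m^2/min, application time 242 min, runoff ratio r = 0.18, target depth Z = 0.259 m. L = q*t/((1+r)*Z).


L = q*t/((1+r)*Z)
L = 0.0021*242/((1+0.18)*0.259)
L = 0.5082/0.30562

1.6628 m


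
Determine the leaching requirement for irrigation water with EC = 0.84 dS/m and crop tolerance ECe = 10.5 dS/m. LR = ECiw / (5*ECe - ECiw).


LR = ECiw / (5*ECe - ECiw)
LR = 0.84 / (5*10.5 - 0.84)
LR = 0.84 / 51.6600

0.0163


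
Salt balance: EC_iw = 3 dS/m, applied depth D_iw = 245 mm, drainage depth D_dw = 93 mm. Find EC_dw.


EC_dw = EC_iw * D_iw / D_dw
EC_dw = 3 * 245 / 93
EC_dw = 735 / 93

7.9032 dS/m


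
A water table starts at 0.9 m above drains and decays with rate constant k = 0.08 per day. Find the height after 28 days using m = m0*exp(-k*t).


m = m0 * exp(-k*t)
m = 0.9 * exp(-0.08 * 28)
m = 0.9 * exp(-2.2400)

0.0958 m


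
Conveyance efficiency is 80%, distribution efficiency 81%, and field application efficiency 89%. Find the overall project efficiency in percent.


Ec = 0.8, Eb = 0.81, Ea = 0.89
E = 0.8 * 0.81 * 0.89 * 100 = 57.6720%

57.6720 %


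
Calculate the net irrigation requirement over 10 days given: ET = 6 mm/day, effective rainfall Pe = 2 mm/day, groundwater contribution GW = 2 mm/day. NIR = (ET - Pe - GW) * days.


Daily deficit = ET - Pe - GW = 6 - 2 - 2 = 2 mm/day
NIR = 2 * 10 = 20 mm

20.0000 mm


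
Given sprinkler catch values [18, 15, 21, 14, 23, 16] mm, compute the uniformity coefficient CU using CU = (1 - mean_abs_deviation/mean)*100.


mean = 17.833333 mm
MAD = 2.833333 mm
CU = (1 - 2.833333/17.833333)*100

84.1122 %


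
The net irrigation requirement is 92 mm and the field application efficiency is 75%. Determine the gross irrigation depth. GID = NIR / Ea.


Ea = 75% = 0.75
GID = NIR / Ea = 92 / 0.75 = 122.6667 mm

122.6667 mm


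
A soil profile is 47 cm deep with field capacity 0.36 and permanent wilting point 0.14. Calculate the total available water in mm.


AWC = (FC - PWP) * d * 10
AWC = (0.36 - 0.14) * 47 * 10
AWC = 0.2200 * 47 * 10

103.4000 mm


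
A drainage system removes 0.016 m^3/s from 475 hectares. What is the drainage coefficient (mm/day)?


DC = Q * 86400 / (A * 10000) * 1000
DC = 0.016 * 86400 / (475 * 10000) * 1000
DC = 1382400.0000 / 4750000

0.2910 mm/day


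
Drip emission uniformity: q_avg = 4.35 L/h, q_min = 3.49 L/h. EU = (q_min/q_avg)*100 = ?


EU = (q_min/q_avg)*100 = (3.49/4.35)*100 = 80.2299%

80.2299 %


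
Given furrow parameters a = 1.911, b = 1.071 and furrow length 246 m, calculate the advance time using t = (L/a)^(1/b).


t = (L/a)^(1/b)
t = (246/1.911)^(1/1.071)
t = 128.728414^(1/1.071)

93.2862 min


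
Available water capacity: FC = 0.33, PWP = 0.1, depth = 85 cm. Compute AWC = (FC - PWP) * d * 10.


AWC = (FC - PWP) * d * 10
AWC = (0.33 - 0.1) * 85 * 10
AWC = 0.2300 * 85 * 10

195.5000 mm


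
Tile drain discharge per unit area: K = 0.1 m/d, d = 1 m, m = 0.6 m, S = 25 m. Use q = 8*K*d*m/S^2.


q = 8*K*d*m/S^2
q = 8*0.1*1*0.6/25^2
q = 0.4800 / 625

7.6800e-04 m/d


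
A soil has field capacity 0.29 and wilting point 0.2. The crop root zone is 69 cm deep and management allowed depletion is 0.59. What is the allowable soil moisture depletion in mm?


SMD = (FC - PWP) * d * MAD * 10
SMD = (0.29 - 0.2) * 69 * 0.59 * 10
SMD = 0.0900 * 69 * 0.59 * 10

36.6390 mm


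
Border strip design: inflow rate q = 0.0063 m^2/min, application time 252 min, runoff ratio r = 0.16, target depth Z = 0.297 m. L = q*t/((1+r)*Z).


L = q*t/((1+r)*Z)
L = 0.0063*252/((1+0.16)*0.297)
L = 1.5876/0.34452

4.6082 m


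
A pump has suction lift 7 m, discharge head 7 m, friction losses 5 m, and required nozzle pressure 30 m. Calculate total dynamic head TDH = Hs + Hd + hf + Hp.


TDH = Hs + Hd + hf + Hp = 7 + 7 + 5 + 30 = 49

49 m


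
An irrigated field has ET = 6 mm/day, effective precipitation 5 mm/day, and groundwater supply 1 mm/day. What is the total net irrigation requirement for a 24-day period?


Daily deficit = ET - Pe - GW = 6 - 5 - 1 = 0 mm/day
NIR = 0 * 24 = 0 mm

0 mm


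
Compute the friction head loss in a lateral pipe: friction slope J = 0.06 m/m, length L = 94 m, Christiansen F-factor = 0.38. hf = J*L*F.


hf = J * L * F = 0.06 * 94 * 0.38 = 2.1432 m

2.1432 m


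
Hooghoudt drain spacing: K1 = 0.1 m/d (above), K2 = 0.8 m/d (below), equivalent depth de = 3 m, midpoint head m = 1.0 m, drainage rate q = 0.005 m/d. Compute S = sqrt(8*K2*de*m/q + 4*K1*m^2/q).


S^2 = 8*K2*de*m/q + 4*K1*m^2/q
S^2 = 8*0.8*3*1.0/0.005 + 4*0.1*1.0^2/0.005
S = sqrt(3920.0000)

62.6099 m


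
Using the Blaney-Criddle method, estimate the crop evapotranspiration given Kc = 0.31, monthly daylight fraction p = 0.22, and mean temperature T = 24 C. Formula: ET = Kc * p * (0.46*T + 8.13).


ET = Kc * p * (0.46*T + 8.13)
ET = 0.31 * 0.22 * (0.46*24 + 8.13)
ET = 0.31 * 0.22 * 19.1700

1.3074 mm/day


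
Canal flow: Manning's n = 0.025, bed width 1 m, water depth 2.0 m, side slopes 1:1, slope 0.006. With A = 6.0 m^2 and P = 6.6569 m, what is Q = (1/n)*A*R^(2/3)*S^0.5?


R = A/P = 6.0/6.6569 = 0.901320
Q = (1/0.025) * 6.0 * 0.901320^(2/3) * 0.006^0.5

17.3463 m^3/s


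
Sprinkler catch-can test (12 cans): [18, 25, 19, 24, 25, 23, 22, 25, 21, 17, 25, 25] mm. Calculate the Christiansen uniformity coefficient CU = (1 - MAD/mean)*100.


mean = 22.416667 mm
MAD = 2.513889 mm
CU = (1 - 2.513889/22.416667)*100

88.7856 %


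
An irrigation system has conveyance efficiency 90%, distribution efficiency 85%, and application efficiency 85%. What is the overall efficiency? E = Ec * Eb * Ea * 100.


Ec = 0.9, Eb = 0.85, Ea = 0.85
E = 0.9 * 0.85 * 0.85 * 100 = 65.0250%

65.0250 %


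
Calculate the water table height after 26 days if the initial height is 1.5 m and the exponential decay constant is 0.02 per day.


m = m0 * exp(-k*t)
m = 1.5 * exp(-0.02 * 26)
m = 1.5 * exp(-0.5200)

0.8918 m


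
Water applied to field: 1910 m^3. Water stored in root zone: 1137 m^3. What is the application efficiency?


Ea = V_root / V_field * 100 = 1137 / 1910 * 100 = 59.5288%

59.5288 %


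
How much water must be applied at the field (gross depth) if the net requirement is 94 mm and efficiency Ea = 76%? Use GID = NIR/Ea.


Ea = 76% = 0.76
GID = NIR / Ea = 94 / 0.76 = 123.6842 mm

123.6842 mm


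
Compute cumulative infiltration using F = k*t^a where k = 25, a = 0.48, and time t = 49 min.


F = k * t^a = 25 * 49^0.48
F = 25 * 6.475810

161.8953 mm


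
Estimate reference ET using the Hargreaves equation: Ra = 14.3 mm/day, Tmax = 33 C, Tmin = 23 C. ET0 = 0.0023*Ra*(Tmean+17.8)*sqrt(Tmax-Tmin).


Tmean = (Tmax + Tmin)/2 = (33 + 23)/2 = 28.0
ET0 = 0.0023 * 14.3 * (28.0 + 17.8) * sqrt(33 - 23)
ET0 = 0.0023 * 14.3 * 45.8 * 3.162278

4.7635 mm/day


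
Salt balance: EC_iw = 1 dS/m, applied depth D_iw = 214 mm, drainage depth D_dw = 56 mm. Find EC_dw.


EC_dw = EC_iw * D_iw / D_dw
EC_dw = 1 * 214 / 56
EC_dw = 214 / 56

3.8214 dS/m


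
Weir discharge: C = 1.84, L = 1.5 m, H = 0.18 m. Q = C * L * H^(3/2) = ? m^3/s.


Q = C * L * H^(3/2) = 1.84 * 1.5 * 0.18^1.5 = 1.84 * 1.5 * 0.076368

0.2108 m^3/s


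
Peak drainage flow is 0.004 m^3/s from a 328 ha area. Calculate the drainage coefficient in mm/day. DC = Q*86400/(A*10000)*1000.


DC = Q * 86400 / (A * 10000) * 1000
DC = 0.004 * 86400 / (328 * 10000) * 1000
DC = 345600.0000 / 3280000

0.1054 mm/day


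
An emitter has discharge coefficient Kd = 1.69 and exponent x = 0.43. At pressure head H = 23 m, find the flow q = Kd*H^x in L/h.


q = Kd * H^x = 1.69 * 23^0.43 = 1.69 * 3.850729

6.5077 L/h


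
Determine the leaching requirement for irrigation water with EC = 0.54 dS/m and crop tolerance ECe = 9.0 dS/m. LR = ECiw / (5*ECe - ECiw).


LR = ECiw / (5*ECe - ECiw)
LR = 0.54 / (5*9.0 - 0.54)
LR = 0.54 / 44.4600

0.0121


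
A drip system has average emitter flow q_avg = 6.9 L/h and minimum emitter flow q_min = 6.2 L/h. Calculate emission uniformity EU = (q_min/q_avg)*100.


EU = (q_min/q_avg)*100 = (6.2/6.9)*100 = 89.8551%

89.8551 %


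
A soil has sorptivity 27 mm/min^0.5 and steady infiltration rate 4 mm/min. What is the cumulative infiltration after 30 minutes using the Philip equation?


F = S*sqrt(t) + A*t
F = 27*sqrt(30) + 4*30
F = 27*5.477226 + 120

267.8851 mm


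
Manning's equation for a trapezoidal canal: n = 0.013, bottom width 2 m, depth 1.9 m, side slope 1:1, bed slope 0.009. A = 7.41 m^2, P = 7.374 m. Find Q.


R = A/P = 7.41/7.374 = 1.004882
Q = (1/0.013) * 7.41 * 1.004882^(2/3) * 0.009^0.5

54.2508 m^3/s


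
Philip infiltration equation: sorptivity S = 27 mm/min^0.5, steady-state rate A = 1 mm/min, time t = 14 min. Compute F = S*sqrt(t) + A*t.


F = S*sqrt(t) + A*t
F = 27*sqrt(14) + 1*14
F = 27*3.741657 + 14

115.0247 mm


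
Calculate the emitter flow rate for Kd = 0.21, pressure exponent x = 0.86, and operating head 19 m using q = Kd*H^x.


q = Kd * H^x = 0.21 * 19^0.86 = 0.21 * 12.581375

2.6421 L/h


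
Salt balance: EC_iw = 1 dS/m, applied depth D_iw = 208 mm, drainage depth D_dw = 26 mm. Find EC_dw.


EC_dw = EC_iw * D_iw / D_dw
EC_dw = 1 * 208 / 26
EC_dw = 208 / 26

8.0000 dS/m


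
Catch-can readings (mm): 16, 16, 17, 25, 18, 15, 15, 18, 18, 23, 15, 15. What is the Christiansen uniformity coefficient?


mean = 17.583333 mm
MAD = 2.347222 mm
CU = (1 - 2.347222/17.583333)*100

86.6509 %


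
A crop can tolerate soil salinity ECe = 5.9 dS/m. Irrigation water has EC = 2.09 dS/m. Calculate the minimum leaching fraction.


LR = ECiw / (5*ECe - ECiw)
LR = 2.09 / (5*5.9 - 2.09)
LR = 2.09 / 27.4100

0.0762


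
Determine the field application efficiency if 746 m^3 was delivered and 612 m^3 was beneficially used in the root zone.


Ea = V_root / V_field * 100 = 612 / 746 * 100 = 82.0375%

82.0375 %


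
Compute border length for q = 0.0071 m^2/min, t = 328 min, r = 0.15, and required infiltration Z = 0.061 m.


L = q*t/((1+r)*Z)
L = 0.0071*328/((1+0.15)*0.061)
L = 2.3288/0.07015

33.1974 m


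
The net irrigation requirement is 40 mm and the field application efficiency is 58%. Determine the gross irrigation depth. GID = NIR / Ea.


Ea = 58% = 0.58
GID = NIR / Ea = 40 / 0.58 = 68.9655 mm

68.9655 mm


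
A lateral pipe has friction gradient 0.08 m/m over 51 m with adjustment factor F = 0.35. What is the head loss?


hf = J * L * F = 0.08 * 51 * 0.35 = 1.4280 m

1.4280 m


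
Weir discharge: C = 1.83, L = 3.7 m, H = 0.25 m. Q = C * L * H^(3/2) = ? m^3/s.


Q = C * L * H^(3/2) = 1.83 * 3.7 * 0.25^1.5 = 1.83 * 3.7 * 0.125000

0.8464 m^3/s


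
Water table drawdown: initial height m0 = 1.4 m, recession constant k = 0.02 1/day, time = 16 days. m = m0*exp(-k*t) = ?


m = m0 * exp(-k*t)
m = 1.4 * exp(-0.02 * 16)
m = 1.4 * exp(-0.3200)

1.0166 m


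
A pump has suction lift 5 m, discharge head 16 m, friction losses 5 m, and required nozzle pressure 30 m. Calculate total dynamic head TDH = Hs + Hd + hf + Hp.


TDH = Hs + Hd + hf + Hp = 5 + 16 + 5 + 30 = 56

56 m


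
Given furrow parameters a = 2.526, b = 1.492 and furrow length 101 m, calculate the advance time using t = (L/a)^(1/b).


t = (L/a)^(1/b)
t = (101/2.526)^(1/1.492)
t = 39.984165^(1/1.492)

11.8482 min


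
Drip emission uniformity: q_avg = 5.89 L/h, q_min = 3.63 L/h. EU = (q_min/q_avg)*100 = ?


EU = (q_min/q_avg)*100 = (3.63/5.89)*100 = 61.6299%

61.6299 %


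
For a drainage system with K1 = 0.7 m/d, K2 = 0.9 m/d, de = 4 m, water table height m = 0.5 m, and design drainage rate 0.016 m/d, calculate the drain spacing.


S^2 = 8*K2*de*m/q + 4*K1*m^2/q
S^2 = 8*0.9*4*0.5/0.016 + 4*0.7*0.5^2/0.016
S = sqrt(943.7500)

30.7205 m


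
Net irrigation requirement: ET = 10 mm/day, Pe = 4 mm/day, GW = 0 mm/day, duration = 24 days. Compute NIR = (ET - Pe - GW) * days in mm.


Daily deficit = ET - Pe - GW = 10 - 4 - 0 = 6 mm/day
NIR = 6 * 24 = 144 mm

144.0000 mm


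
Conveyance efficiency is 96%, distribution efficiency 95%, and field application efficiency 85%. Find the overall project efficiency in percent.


Ec = 0.96, Eb = 0.95, Ea = 0.85
E = 0.96 * 0.95 * 0.85 * 100 = 77.5200%

77.5200 %


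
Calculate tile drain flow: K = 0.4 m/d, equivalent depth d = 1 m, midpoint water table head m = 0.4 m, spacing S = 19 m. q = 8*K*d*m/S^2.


q = 8*K*d*m/S^2
q = 8*0.4*1*0.4/19^2
q = 1.2800 / 361

0.0035 m/d


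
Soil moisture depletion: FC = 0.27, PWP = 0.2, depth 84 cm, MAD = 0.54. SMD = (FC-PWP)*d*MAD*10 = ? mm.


SMD = (FC - PWP) * d * MAD * 10
SMD = (0.27 - 0.2) * 84 * 0.54 * 10
SMD = 0.0700 * 84 * 0.54 * 10

31.7520 mm


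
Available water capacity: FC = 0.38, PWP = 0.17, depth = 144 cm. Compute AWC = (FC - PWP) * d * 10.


AWC = (FC - PWP) * d * 10
AWC = (0.38 - 0.17) * 144 * 10
AWC = 0.2100 * 144 * 10

302.4000 mm


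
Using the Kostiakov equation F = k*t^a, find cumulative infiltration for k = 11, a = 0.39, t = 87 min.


F = k * t^a = 11 * 87^0.39
F = 11 * 5.707061

62.7777 mm


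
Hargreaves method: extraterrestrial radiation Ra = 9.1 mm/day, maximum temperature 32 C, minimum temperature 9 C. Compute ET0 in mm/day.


Tmean = (Tmax + Tmin)/2 = (32 + 9)/2 = 20.5
ET0 = 0.0023 * 9.1 * (20.5 + 17.8) * sqrt(32 - 9)
ET0 = 0.0023 * 9.1 * 38.3 * 4.795832

3.8444 mm/day


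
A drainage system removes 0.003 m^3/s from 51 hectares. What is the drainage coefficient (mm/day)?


DC = Q * 86400 / (A * 10000) * 1000
DC = 0.003 * 86400 / (51 * 10000) * 1000
DC = 259200.0000 / 510000

0.5082 mm/day


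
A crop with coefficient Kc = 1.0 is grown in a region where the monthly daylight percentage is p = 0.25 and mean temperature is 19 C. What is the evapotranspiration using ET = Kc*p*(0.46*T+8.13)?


ET = Kc * p * (0.46*T + 8.13)
ET = 1.0 * 0.25 * (0.46*19 + 8.13)
ET = 1.0 * 0.25 * 16.8700

4.2175 mm/day


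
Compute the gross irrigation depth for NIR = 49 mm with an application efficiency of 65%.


Ea = 65% = 0.65
GID = NIR / Ea = 49 / 0.65 = 75.3846 mm

75.3846 mm


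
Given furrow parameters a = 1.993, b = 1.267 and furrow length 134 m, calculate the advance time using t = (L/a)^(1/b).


t = (L/a)^(1/b)
t = (134/1.993)^(1/1.267)
t = 67.235324^(1/1.267)

27.6988 min


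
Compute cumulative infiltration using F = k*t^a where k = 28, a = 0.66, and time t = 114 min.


F = k * t^a = 28 * 114^0.66
F = 28 * 22.780183

637.8451 mm


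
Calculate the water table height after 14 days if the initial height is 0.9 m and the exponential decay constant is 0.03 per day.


m = m0 * exp(-k*t)
m = 0.9 * exp(-0.03 * 14)
m = 0.9 * exp(-0.4200)

0.5913 m
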